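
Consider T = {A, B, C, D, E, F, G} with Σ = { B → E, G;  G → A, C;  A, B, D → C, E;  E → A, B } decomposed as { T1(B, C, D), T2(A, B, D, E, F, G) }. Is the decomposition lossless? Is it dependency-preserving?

Lossless test: (B, D)⁺ = {A, B, C, D, E, G}, which contains all of one fragment — lossless.
Dependency preservation: the restricted closure of {G} across the fragments never reaches {A, C}, so G → A, C cannot be enforced without a join — not preserved.

lossless but not dependency-preserving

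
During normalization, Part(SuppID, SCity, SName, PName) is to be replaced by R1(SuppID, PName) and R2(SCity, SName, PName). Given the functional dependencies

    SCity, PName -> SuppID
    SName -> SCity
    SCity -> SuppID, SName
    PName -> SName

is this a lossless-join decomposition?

Yes

Common attributes: R1 ∩ R2 = {PName}.
Closure of {PName}: PName → SName applies, adding SName; SName → SCity applies, adding SCity; SCity → SuppID, SName applies, adding SuppID. So (PName)⁺ = {SuppID, SCity, SName, PName}.
This closure contains every attribute of R1, so R1 ∩ R2 → R1. The join is lossless.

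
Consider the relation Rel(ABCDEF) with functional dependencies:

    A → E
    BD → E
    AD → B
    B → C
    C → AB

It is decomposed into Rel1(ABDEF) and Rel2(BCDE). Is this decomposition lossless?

Yes

Common attributes: Rel1 ∩ Rel2 = {BDE}.
Closure of {BDE}: B → C applies, adding C; C → AB applies, adding A. So (BDE)⁺ = {ABCDE}.
This closure contains every attribute of Rel2, so Rel1 ∩ Rel2 → Rel2. The join is lossless.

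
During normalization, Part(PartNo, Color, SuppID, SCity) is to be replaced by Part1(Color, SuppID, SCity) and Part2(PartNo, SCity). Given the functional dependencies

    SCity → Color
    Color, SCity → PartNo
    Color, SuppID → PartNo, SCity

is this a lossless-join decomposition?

Yes

Common attributes: Part1 ∩ Part2 = {SCity}.
Closure of {SCity}: SCity → Color applies, adding Color; Color, SCity → PartNo applies, adding PartNo. So (SCity)⁺ = {PartNo, Color, SCity}.
This closure contains every attribute of Part2, so Part1 ∩ Part2 → Part2. The join is lossless.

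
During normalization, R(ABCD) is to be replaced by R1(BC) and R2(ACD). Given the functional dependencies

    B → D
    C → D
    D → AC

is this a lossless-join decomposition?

Common attributes: R1 ∩ R2 = {C}.
Closure of {C}: C → D applies, adding D; D → AC applies, adding A. So (C)⁺ = {ACD}.
This closure contains every attribute of R2, so R1 ∩ R2 → R2. The join is lossless.

Yes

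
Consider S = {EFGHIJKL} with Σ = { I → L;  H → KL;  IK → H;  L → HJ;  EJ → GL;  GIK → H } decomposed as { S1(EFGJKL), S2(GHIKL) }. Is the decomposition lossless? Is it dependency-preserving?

Lossless test: (GKL)⁺ = {GHJKL}, which is a superkey of neither fragment — lossy.
Dependency preservation: L → HJ is not contained in any single fragment, but the restricted closure of its left-hand side across the fragments still reaches the right-hand side; the remaining FDs each lie inside some fragment. All dependencies are preserved.

lossy but dependency-preserving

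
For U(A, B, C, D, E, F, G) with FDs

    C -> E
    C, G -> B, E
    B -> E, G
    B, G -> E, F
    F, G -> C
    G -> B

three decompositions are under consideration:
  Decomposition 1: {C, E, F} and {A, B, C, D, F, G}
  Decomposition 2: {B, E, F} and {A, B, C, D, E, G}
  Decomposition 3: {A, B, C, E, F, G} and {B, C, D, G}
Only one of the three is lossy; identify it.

Decomposition 1: common = {C, F}, closure = {C, E, F} → lossless.
Decomposition 2: common = {B, E}, closure = {B, C, E, F, G} → lossless.
Decomposition 3: common = {B, C, G}, closure = {B, C, E, F, G} → lossy.

Decomposition 3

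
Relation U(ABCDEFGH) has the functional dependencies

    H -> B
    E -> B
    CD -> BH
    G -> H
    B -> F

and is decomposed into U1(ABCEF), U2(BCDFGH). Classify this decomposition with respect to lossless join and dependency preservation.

Lossless test: (BCF)⁺ = {BCF}, which is a superkey of neither fragment — lossy.
Dependency preservation: every FD's attributes lie within a single fragment, so each can be enforced locally — preserved.

lossy but dependency-preserving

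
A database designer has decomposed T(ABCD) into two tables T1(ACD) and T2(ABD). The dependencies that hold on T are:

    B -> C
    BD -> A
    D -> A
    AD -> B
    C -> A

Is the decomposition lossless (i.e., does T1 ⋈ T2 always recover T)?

Yes

Common attributes: T1 ∩ T2 = {AD}.
Closure of {AD}: AD → B applies, adding B; B → C applies, adding C. So (AD)⁺ = {ABCD}.
This closure contains every attribute of T1, so T1 ∩ T2 → T1. The join is lossless.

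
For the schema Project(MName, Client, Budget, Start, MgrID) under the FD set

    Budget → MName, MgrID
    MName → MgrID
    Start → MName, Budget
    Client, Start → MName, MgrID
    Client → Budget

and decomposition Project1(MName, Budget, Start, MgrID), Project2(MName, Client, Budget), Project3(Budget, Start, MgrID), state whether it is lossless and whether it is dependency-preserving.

lossy but dependency-preserving

Lossless test (chase): Rows 1 and 2 agree on Budget; apply Budget→MName, MgrID and equate their MName, MgrID entries. Rows 1 and 3 agree on Budget; apply Budget→MName, MgrID and equate their MName, MgrID entries. No row becomes fully distinguished — the join is lossy.
Dependency preservation: Client, Start → MName, MgrID is not contained in any single fragment, but the restricted closure of its left-hand side across the fragments still reaches the right-hand side; the remaining FDs each lie inside some fragment. All dependencies are preserved.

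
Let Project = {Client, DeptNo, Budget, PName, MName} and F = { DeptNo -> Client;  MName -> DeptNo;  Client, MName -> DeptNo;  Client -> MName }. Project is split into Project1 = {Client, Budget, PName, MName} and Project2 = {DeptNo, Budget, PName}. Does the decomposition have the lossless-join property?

No

Common attributes: Project1 ∩ Project2 = {Budget, PName}.
No dependency enlarges {Budget, PName}, so (Budget, PName)⁺ = {Budget, PName}.
The closure contains neither all of Project1 = {Client, Budget, PName, MName} nor all of Project2 = {DeptNo, Budget, PName}, so the common attributes are not a superkey of either fragment. The join is lossy.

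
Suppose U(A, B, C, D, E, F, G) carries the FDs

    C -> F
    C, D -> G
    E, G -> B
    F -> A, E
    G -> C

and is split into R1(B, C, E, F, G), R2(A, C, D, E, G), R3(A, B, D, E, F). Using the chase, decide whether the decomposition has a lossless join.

Chase test. Columns are A, B, C, D, E, F, G; row i has aⱼ where attribute j ∈ Ri, else bᵢⱼ.
Initial tableau (one row per fragment):
  row 1: b11 a2 a3 b14 a5 a6 a7
  row 2: a1 b22 a3 a4 a5 b26 a7
  row 3: a1 a2 b33 a4 a5 a6 b37
Rows 1 and 2 agree on C; apply C→F and equate their F entries.
Rows 1 and 2 agree on E, G; apply E, G→B and equate their B entries.
Rows 1 and 2 agree on F; apply F→A, E and equate their A, E entries.
Row 2 is now all distinguished symbols — the join is lossless.

Yes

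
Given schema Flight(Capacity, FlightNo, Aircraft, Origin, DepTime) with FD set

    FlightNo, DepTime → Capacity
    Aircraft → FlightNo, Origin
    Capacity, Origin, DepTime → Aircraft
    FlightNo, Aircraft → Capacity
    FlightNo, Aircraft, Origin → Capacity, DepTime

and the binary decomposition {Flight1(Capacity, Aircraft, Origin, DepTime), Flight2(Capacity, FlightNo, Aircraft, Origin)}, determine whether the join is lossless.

Common attributes: Flight1 ∩ Flight2 = {Capacity, Aircraft, Origin}.
Closure of {Capacity, Aircraft, Origin}: Aircraft → FlightNo, Origin applies, adding FlightNo; FlightNo, Aircraft, Origin → Capacity, DepTime applies, adding DepTime. So (Capacity, Aircraft, Origin)⁺ = {Capacity, FlightNo, Aircraft, Origin, DepTime}.
This closure contains every attribute of Flight1, so Flight1 ∩ Flight2 → Flight1. The join is lossless.

Yes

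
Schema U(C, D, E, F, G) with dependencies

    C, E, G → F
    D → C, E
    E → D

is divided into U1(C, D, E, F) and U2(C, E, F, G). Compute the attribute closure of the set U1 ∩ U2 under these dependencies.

U1 ∩ U2 = {C, E, F}.
E → D applies, adding D
Closure: {C, D, E, F}.

C, D, E, F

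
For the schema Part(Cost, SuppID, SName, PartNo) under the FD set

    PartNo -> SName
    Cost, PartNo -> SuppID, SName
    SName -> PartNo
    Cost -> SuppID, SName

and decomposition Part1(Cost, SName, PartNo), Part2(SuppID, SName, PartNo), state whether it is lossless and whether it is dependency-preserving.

lossy and not dependency-preserving

Lossless test: (SName, PartNo)⁺ = {SName, PartNo}, which is a superkey of neither fragment — lossy.
Dependency preservation: the restricted closure of {Cost, PartNo} across the fragments never reaches {SuppID, SName}, so Cost, PartNo → SuppID, SName cannot be enforced without a join — not preserved.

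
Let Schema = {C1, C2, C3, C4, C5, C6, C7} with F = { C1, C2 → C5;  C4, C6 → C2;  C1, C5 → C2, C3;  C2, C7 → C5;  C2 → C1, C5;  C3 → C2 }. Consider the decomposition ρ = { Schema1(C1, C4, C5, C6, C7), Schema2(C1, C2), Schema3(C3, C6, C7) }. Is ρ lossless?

No

Chase test. Columns are C1, C2, C3, C4, C5, C6, C7; row i has aⱼ where attribute j ∈ Schemai, else bᵢⱼ.
Initial tableau (one row per fragment):
  row 1: a1 b12 b13 a4 a5 a6 a7
  row 2: a1 a2 b23 b24 b25 b26 b27
  row 3: b31 b32 a3 b34 b35 a6 a7
No row becomes fully distinguished — the join is lossy.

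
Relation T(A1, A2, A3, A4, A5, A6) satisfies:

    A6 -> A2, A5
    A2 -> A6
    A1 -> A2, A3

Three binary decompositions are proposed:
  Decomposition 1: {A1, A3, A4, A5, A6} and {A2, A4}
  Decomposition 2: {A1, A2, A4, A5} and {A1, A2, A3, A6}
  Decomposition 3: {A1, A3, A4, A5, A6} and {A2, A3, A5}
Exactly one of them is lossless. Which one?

Decomposition 2

Decomposition 1: common = {A4}, closure = {A4} → lossy.
Decomposition 2: common = {A1, A2}, closure = {A1, A2, A3, A5, A6} → lossless.
Decomposition 3: common = {A3, A5}, closure = {A3, A5} → lossy.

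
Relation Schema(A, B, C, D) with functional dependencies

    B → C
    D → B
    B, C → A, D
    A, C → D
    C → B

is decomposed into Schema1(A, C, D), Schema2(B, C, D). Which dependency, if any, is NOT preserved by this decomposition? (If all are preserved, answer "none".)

none

B → C lies within Schema2.
D → B lies within Schema2.
B, C → A, D: restricted closure across fragments reaches A, D.
A, C → D lies within Schema1.
C → B lies within Schema2.
Every dependency is enforceable on the fragments, so the decomposition is dependency-preserving.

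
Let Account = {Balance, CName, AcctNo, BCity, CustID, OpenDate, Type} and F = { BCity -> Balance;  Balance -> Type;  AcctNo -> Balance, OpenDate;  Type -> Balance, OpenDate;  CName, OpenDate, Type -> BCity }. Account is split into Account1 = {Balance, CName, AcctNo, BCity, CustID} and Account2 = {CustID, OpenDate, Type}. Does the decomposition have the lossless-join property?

No

Common attributes: Account1 ∩ Account2 = {CustID}.
No dependency enlarges {CustID}, so (CustID)⁺ = {CustID}.
The closure contains neither all of Account1 = {Balance, CName, AcctNo, BCity, CustID} nor all of Account2 = {CustID, OpenDate, Type}, so the common attributes are not a superkey of either fragment. The join is lossy.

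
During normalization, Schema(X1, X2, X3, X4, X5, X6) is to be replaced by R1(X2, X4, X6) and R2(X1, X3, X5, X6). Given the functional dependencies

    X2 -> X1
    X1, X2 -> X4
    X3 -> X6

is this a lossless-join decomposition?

Common attributes: R1 ∩ R2 = {X6}.
No dependency enlarges {X6}, so (X6)⁺ = {X6}.
The closure contains neither all of R1 = {X2, X4, X6} nor all of R2 = {X1, X3, X5, X6}, so the common attributes are not a superkey of either fragment. The join is lossy.

No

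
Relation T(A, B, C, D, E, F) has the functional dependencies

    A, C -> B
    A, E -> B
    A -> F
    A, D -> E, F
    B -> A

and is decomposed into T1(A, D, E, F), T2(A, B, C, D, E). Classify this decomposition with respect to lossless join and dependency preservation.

Lossless test: (A, D, E)⁺ = {A, B, D, E, F}, which contains all of one fragment — lossless.
Dependency preservation: every FD's attributes lie within a single fragment, so each can be enforced locally — preserved.

lossless and dependency-preserving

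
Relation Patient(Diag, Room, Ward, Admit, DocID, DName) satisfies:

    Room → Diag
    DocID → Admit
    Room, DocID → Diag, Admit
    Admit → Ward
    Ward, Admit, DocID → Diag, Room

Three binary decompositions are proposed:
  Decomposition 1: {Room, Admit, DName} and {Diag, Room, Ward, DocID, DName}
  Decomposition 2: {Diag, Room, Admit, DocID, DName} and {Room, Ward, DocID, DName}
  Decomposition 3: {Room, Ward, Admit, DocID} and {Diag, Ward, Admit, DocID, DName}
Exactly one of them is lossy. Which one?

Decomposition 1: common = {Room, DName}, closure = {Diag, Room, DName} → lossy.
Decomposition 2: common = {Room, DocID, DName}, closure = {Diag, Room, Ward, Admit, DocID, DName} → lossless.
Decomposition 3: common = {Ward, Admit, DocID}, closure = {Diag, Room, Ward, Admit, DocID} → lossless.

Decomposition 1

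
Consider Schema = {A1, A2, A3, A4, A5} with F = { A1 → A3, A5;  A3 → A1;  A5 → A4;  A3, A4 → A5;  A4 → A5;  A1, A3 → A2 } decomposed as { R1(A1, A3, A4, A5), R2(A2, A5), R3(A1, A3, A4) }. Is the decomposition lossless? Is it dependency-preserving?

lossy and not dependency-preserving

Lossless test (chase): Rows 1 and 3 agree on A1; apply A1→A3, A5 and equate their A3, A5 entries. Rows 1 and 2 agree on A5; apply A5→A4 and equate their A4 entries. Rows 1 and 3 agree on A1, A3; apply A1, A3→A2 and equate their A2 entries. No row becomes fully distinguished — the join is lossy.
Dependency preservation: the restricted closure of {A1, A3} across the fragments never reaches {A2}, so A1, A3 → A2 cannot be enforced without a join — not preserved.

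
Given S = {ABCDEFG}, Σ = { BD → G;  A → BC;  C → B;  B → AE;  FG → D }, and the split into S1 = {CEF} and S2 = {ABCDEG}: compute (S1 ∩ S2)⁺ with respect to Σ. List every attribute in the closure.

S1 ∩ S2 = {CE}.
C → B applies, adding B
B → AE applies, adding A
Closure: {ABCE}.

ABCE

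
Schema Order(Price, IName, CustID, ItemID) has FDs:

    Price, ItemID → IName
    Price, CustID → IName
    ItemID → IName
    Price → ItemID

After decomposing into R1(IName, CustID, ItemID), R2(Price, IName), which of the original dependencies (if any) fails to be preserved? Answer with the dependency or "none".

Check Price → ItemID: no single fragment contains all of {Price, ItemID}, and the restricted closure of {Price} across the fragments never reaches {ItemID}.
Price, ItemID → IName is preserved.
Price, CustID → IName is preserved.
ItemID → IName is preserved.

Price → ItemID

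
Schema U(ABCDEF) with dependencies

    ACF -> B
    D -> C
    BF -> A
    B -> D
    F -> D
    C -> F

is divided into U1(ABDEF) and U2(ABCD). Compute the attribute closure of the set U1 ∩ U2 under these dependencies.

ABCDF

U1 ∩ U2 = {ABD}.
D → C applies, adding C
C → F applies, adding F
Closure: {ABCDF}.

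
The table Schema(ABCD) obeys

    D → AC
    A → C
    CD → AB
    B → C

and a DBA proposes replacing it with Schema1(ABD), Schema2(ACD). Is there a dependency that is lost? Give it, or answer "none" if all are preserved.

Check B → C: no single fragment contains all of {BC}, and the restricted closure of {B} across the fragments never reaches {C}.
D → AC is preserved.
A → C is preserved.
CD → AB is preserved.

B → C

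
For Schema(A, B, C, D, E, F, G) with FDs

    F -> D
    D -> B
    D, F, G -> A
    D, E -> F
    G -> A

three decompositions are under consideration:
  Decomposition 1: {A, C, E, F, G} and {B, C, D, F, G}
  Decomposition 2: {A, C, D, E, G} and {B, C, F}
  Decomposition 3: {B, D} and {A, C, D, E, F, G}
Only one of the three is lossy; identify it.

Decomposition 2

Decomposition 1: common = {C, F, G}, closure = {A, B, C, D, F, G} → lossless.
Decomposition 2: common = {C}, closure = {C} → lossy.
Decomposition 3: common = {D}, closure = {B, D} → lossless.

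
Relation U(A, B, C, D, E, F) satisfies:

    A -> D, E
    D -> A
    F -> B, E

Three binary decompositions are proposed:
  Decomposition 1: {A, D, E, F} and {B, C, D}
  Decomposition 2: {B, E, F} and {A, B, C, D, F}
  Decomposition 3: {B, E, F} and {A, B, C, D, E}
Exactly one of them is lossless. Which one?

Decomposition 1: common = {D}, closure = {A, D, E} → lossy.
Decomposition 2: common = {B, F}, closure = {B, E, F} → lossless.
Decomposition 3: common = {B, E}, closure = {B, E} → lossy.

Decomposition 2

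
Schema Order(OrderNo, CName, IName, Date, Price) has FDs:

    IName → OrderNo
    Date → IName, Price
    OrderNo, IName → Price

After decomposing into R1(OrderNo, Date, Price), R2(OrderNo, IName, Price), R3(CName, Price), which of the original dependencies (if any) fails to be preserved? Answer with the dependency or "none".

Date → IName, Price

Check Date → IName, Price: no single fragment contains all of {IName, Date, Price}, and the restricted closure of {Date} across the fragments never reaches {IName, Price}.
IName → OrderNo is preserved.
OrderNo, IName → Price is preserved.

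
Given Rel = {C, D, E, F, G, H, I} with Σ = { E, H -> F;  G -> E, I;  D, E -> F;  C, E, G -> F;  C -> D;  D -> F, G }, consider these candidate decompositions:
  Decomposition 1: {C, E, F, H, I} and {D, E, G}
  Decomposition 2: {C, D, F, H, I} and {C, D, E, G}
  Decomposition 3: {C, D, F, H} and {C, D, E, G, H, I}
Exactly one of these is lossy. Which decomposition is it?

Decomposition 1: common = {E}, closure = {E} → lossy.
Decomposition 2: common = {C, D}, closure = {C, D, E, F, G, I} → lossless.
Decomposition 3: common = {C, D, H}, closure = {C, D, E, F, G, H, I} → lossless.

Decomposition 1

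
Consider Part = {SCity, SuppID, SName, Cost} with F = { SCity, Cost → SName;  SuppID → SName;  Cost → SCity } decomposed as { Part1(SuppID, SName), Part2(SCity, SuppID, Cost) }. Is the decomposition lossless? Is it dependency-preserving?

Lossless test: (SuppID)⁺ = {SuppID, SName}, which contains all of one fragment — lossless.
Dependency preservation: the restricted closure of {SCity, Cost} across the fragments never reaches {SName}, so SCity, Cost → SName cannot be enforced without a join — not preserved.

lossless but not dependency-preserving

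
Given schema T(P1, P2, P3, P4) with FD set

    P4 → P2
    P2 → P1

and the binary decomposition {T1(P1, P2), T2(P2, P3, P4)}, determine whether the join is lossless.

Yes

Common attributes: T1 ∩ T2 = {P2}.
Closure of {P2}: P2 → P1 applies, adding P1. So (P2)⁺ = {P1, P2}.
This closure contains every attribute of T1, so T1 ∩ T2 → T1. The join is lossless.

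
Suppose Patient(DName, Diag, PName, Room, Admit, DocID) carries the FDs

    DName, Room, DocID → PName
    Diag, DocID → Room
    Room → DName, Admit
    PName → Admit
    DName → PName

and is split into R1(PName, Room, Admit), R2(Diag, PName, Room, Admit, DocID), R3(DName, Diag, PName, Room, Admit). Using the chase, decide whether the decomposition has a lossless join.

Yes

Chase test. Columns are DName, Diag, PName, Room, Admit, DocID; row i has aⱼ where attribute j ∈ Ri, else bᵢⱼ.
Initial tableau (one row per fragment):
  row 1: b11 b12 a3 a4 a5 b16
  row 2: b21 a2 a3 a4 a5 a6
  row 3: a1 a2 a3 a4 a5 b36
Rows 1 and 2 agree on Room; apply Room→DName, Admit and equate their DName, Admit entries.
Rows 1 and 3 agree on Room; apply Room→DName, Admit and equate their DName, Admit entries.
Row 2 is now all distinguished symbols — the join is lossless.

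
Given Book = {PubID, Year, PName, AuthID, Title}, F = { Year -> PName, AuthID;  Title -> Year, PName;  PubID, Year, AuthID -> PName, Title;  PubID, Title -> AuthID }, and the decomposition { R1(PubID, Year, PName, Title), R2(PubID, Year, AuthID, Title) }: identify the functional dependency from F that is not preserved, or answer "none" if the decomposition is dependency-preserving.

Year → PName, AuthID: restricted closure across fragments reaches PName, AuthID.
Title → Year, PName lies within R1.
PubID, Year, AuthID → PName, Title: restricted closure across fragments reaches PName, Title.
PubID, Title → AuthID lies within R2.
Every dependency is enforceable on the fragments, so the decomposition is dependency-preserving.

none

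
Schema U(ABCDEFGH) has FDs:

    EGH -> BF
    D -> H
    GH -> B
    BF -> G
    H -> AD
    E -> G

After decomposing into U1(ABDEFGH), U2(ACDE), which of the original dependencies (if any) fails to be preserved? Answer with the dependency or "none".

EGH → BF lies within U1.
D → H lies within U1.
GH → B lies within U1.
BF → G lies within U1.
H → AD lies within U1.
E → G lies within U1.
Every dependency is enforceable on the fragments, so the decomposition is dependency-preserving.

none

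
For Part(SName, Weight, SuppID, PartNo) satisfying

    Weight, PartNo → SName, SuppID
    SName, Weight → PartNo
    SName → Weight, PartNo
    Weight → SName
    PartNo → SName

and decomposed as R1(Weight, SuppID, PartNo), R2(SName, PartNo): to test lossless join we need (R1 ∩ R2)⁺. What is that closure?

SName, Weight, SuppID, PartNo

R1 ∩ R2 = {PartNo}.
PartNo → SName applies, adding SName
SName → Weight, PartNo applies, adding Weight
Weight, PartNo → SName, SuppID applies, adding SuppID
Closure: {SName, Weight, SuppID, PartNo}.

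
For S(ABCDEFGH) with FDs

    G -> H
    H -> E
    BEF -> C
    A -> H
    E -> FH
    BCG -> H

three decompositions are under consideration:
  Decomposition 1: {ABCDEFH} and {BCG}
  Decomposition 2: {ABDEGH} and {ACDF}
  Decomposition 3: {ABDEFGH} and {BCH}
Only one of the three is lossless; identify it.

Decomposition 1: common = {BC}, closure = {BC} → lossy.
Decomposition 2: common = {AD}, closure = {ADEFH} → lossy.
Decomposition 3: common = {BH}, closure = {BCEFH} → lossless.

Decomposition 3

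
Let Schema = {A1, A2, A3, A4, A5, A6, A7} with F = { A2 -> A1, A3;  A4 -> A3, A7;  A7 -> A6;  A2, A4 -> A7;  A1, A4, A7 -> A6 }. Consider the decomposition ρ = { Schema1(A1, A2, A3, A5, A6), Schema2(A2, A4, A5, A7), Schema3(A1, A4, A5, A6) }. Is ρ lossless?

Yes

Chase test. Columns are A1, A2, A3, A4, A5, A6, A7; row i has aⱼ where attribute j ∈ Schemai, else bᵢⱼ.
Initial tableau (one row per fragment):
  row 1: a1 a2 a3 b14 a5 a6 b17
  row 2: b21 a2 b23 a4 a5 b26 a7
  row 3: a1 b32 b33 a4 a5 a6 b37
Rows 1 and 2 agree on A2; apply A2→A1, A3 and equate their A1, A3 entries.
Rows 2 and 3 agree on A4; apply A4→A3, A7 and equate their A3, A7 entries.
Rows 2 and 3 agree on A7; apply A7→A6 and equate their A6 entries.
Row 2 is now all distinguished symbols — the join is lossless.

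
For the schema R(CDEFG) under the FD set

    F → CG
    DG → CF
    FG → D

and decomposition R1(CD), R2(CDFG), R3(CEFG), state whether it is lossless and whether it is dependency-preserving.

lossless and dependency-preserving

Lossless test (chase): Rows 2 and 3 agree on FG; apply FG→D and equate their D entries. Row 3 is now all distinguished symbols — the join is lossless.
Dependency preservation: every FD's attributes lie within a single fragment, so each can be enforced locally — preserved.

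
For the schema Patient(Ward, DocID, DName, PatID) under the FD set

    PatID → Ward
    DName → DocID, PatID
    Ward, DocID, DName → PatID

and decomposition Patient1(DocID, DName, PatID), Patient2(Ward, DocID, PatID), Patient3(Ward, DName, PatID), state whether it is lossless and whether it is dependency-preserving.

lossless and dependency-preserving

Lossless test (chase): Rows 1 and 2 agree on PatID; apply PatID→Ward and equate their Ward entries. Rows 1 and 3 agree on DName; apply DName→DocID, PatID and equate their DocID, PatID entries. Row 1 is now all distinguished symbols — the join is lossless.
Dependency preservation: Ward, DocID, DName → PatID is not contained in any single fragment, but the restricted closure of its left-hand side across the fragments still reaches the right-hand side; the remaining FDs each lie inside some fragment. All dependencies are preserved.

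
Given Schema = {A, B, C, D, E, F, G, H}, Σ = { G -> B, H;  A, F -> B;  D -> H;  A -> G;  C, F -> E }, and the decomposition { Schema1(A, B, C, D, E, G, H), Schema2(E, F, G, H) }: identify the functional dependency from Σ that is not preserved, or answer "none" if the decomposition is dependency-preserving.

C, F -> E

Check C, F → E: no single fragment contains all of {C, E, F}, and the restricted closure of {C, F} across the fragments never reaches {E}.
G → B, H is preserved.
A, F → B is preserved.
D → H is preserved.
A → G is preserved.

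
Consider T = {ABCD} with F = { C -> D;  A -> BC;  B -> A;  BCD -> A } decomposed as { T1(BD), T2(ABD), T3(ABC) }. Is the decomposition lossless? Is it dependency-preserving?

Lossless test (chase): Rows 2 and 3 agree on A; apply A→BC and equate their BC entries. Rows 1 and 2 agree on B; apply B→A and equate their A entries. Rows 2 and 3 agree on C; apply C→D and equate their D entries. Rows 1 and 2 agree on A; apply A→BC and equate their BC entries. Row 1 is now all distinguished symbols — the join is lossless.
Dependency preservation: the restricted closure of {C} across the fragments never reaches {D}, so C → D cannot be enforced without a join — not preserved.

lossless but not dependency-preserving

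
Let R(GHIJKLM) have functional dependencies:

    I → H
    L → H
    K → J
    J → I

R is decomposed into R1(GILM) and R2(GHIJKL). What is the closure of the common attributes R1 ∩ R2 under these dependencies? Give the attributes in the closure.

GHIL

R1 ∩ R2 = {GIL}.
I → H applies, adding H
Closure: {GHIL}.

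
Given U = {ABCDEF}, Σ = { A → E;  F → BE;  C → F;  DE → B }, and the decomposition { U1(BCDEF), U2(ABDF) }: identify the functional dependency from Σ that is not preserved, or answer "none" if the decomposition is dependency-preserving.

Check A → E: no single fragment contains all of {AE}, and the restricted closure of {A} across the fragments never reaches {E}.
F → BE is preserved.
C → F is preserved.
DE → B is preserved.

A → E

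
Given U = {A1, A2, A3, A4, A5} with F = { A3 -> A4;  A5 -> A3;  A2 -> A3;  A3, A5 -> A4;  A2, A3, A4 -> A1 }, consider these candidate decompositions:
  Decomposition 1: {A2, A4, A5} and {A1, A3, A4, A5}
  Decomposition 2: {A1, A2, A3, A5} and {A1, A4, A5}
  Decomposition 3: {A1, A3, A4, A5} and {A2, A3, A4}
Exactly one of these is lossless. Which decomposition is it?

Decomposition 2

Decomposition 1: common = {A4, A5}, closure = {A3, A4, A5} → lossy.
Decomposition 2: common = {A1, A5}, closure = {A1, A3, A4, A5} → lossless.
Decomposition 3: common = {A3, A4}, closure = {A3, A4} → lossy.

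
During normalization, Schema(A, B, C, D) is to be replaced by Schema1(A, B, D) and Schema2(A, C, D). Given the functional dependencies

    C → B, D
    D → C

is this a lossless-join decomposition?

Yes

Common attributes: Schema1 ∩ Schema2 = {A, D}.
Closure of {A, D}: D → C applies, adding C; C → B, D applies, adding B. So (A, D)⁺ = {A, B, C, D}.
This closure contains every attribute of Schema1, so Schema1 ∩ Schema2 → Schema1. The join is lossless.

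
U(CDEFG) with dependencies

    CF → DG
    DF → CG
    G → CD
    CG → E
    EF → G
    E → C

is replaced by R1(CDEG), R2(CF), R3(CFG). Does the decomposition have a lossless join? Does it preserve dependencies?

lossless but not dependency-preserving

Lossless test (chase): Rows 2 and 3 agree on CF; apply CF→DG and equate their DG entries. Rows 1 and 2 agree on G; apply G→CD and equate their CD entries. Rows 1 and 2 agree on CG; apply CG→E and equate their E entries. Rows 1 and 3 agree on CG; apply CG→E and equate their E entries. Row 2 is now all distinguished symbols — the join is lossless.
Dependency preservation: the restricted closure of {DF} across the fragments never reaches {CG}, so DF → CG cannot be enforced without a join — not preserved.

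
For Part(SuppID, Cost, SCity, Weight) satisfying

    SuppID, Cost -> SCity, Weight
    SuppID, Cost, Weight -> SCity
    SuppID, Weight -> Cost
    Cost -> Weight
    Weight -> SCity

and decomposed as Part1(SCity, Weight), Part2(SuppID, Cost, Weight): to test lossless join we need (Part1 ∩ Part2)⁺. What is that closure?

Part1 ∩ Part2 = {Weight}.
Weight → SCity applies, adding SCity
Closure: {SCity, Weight}.

SCity, Weight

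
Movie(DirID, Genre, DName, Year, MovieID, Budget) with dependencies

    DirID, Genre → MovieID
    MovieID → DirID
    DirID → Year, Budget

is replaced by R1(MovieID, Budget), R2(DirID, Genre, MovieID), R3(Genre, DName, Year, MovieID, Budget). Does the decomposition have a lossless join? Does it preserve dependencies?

lossless but not dependency-preserving

Lossless test (chase): Rows 1 and 2 agree on MovieID; apply MovieID→DirID and equate their DirID entries. Rows 1 and 3 agree on MovieID; apply MovieID→DirID and equate their DirID entries. Rows 1 and 2 agree on DirID; apply DirID→Year, Budget and equate their Year, Budget entries. Rows 1 and 3 agree on DirID; apply DirID→Year, Budget and equate their Year, Budget entries. Row 3 is now all distinguished symbols — the join is lossless.
Dependency preservation: the restricted closure of {DirID} across the fragments never reaches {Year, Budget}, so DirID → Year, Budget cannot be enforced without a join — not preserved.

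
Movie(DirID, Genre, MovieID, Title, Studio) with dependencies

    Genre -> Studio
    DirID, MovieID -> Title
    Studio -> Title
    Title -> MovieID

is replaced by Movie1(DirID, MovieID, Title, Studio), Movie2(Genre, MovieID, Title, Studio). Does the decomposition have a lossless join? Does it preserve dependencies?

Lossless test: (MovieID, Title, Studio)⁺ = {MovieID, Title, Studio}, which is a superkey of neither fragment — lossy.
Dependency preservation: every FD's attributes lie within a single fragment, so each can be enforced locally — preserved.

lossy but dependency-preserving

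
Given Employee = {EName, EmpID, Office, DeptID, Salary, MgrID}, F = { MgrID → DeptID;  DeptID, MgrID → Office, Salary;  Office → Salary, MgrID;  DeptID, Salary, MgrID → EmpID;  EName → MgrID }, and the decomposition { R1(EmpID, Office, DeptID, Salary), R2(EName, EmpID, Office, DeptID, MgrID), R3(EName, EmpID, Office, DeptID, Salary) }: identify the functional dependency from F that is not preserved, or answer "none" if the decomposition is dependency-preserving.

none

MgrID → DeptID lies within R2.
DeptID, MgrID → Office, Salary: restricted closure across fragments reaches Office, Salary.
Office → Salary, MgrID: restricted closure across fragments reaches Salary, MgrID.
DeptID, Salary, MgrID → EmpID: restricted closure across fragments reaches EmpID.
EName → MgrID lies within R2.
Every dependency is enforceable on the fragments, so the decomposition is dependency-preserving.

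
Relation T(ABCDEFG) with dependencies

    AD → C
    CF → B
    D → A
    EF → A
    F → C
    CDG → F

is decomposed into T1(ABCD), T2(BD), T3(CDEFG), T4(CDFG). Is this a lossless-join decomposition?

No

Chase test. Columns are ABCDEFG; row i has aⱼ where attribute j ∈ Ti, else bᵢⱼ.
Initial tableau (one row per fragment):
  row 1: a1 a2 a3 a4 b15 b16 b17
  row 2: b21 a2 b23 a4 b25 b26 b27
  row 3: b31 b32 a3 a4 a5 a6 a7
  row 4: b41 b42 a3 a4 b45 a6 a7
Rows 3 and 4 agree on CF; apply CF→B and equate their B entries.
Rows 1 and 2 agree on D; apply D→A and equate their A entries.
Rows 1 and 3 agree on D; apply D→A and equate their A entries.
Rows 1 and 4 agree on D; apply D→A and equate their A entries.
Rows 1 and 2 agree on AD; apply AD→C and equate their C entries.
No row becomes fully distinguished — the join is lossy.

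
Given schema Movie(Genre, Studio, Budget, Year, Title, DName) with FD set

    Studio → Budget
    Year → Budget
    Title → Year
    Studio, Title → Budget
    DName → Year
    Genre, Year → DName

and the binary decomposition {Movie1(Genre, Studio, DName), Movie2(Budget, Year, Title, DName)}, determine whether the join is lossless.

No

Common attributes: Movie1 ∩ Movie2 = {DName}.
Closure of {DName}: DName → Year applies, adding Year; Year → Budget applies, adding Budget. So (DName)⁺ = {Budget, Year, DName}.
The closure contains neither all of Movie1 = {Genre, Studio, DName} nor all of Movie2 = {Budget, Year, Title, DName}, so the common attributes are not a superkey of either fragment. The join is lossy.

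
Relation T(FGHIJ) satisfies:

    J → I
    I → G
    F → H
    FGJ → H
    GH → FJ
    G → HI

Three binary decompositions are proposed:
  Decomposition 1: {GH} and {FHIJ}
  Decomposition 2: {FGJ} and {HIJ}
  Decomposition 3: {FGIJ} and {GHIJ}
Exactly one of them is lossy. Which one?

Decomposition 1

Decomposition 1: common = {H}, closure = {H} → lossy.
Decomposition 2: common = {J}, closure = {FGHIJ} → lossless.
Decomposition 3: common = {GIJ}, closure = {FGHIJ} → lossless.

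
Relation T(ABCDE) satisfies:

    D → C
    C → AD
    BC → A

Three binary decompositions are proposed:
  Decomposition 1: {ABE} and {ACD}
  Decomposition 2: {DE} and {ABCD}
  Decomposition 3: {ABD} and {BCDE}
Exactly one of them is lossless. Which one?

Decomposition 1: common = {A}, closure = {A} → lossy.
Decomposition 2: common = {D}, closure = {ACD} → lossy.
Decomposition 3: common = {BD}, closure = {ABCD} → lossless.

Decomposition 3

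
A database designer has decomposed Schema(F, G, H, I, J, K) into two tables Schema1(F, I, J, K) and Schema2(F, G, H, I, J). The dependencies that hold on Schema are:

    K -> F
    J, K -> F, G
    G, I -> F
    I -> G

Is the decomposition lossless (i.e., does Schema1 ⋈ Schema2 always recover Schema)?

Common attributes: Schema1 ∩ Schema2 = {F, I, J}.
Closure of {F, I, J}: I → G applies, adding G. So (F, I, J)⁺ = {F, G, I, J}.
The closure contains neither all of Schema1 = {F, I, J, K} nor all of Schema2 = {F, G, H, I, J}, so the common attributes are not a superkey of either fragment. The join is lossy.

No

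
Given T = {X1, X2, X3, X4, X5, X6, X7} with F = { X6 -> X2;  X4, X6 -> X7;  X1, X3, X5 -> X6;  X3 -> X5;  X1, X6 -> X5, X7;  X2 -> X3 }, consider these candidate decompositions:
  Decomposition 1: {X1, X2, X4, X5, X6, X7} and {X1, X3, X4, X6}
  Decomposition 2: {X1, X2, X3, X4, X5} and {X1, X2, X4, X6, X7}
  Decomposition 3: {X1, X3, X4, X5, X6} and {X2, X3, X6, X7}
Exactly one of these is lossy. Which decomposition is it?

Decomposition 1: common = {X1, X4, X6}, closure = {X1, X2, X3, X4, X5, X6, X7} → lossless.
Decomposition 2: common = {X1, X2, X4}, closure = {X1, X2, X3, X4, X5, X6, X7} → lossless.
Decomposition 3: common = {X3, X6}, closure = {X2, X3, X5, X6} → lossy.

Decomposition 3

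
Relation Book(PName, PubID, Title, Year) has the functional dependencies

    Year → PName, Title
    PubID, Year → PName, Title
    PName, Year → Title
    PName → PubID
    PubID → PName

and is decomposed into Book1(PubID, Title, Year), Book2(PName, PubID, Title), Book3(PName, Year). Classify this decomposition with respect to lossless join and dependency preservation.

Lossless test (chase): Rows 1 and 3 agree on Year; apply Year→PName, Title and equate their PName, Title entries. Rows 1 and 3 agree on PName; apply PName→PubID and equate their PubID entries. Row 1 is now all distinguished symbols — the join is lossless.
Dependency preservation: Year → PName, Title; PubID, Year → PName, Title; PName, Year → Title are not contained in any single fragment, but the restricted closure of each left-hand side across the fragments still reaches the right-hand side; the remaining FDs each lie inside some fragment. All dependencies are preserved.

lossless and dependency-preserving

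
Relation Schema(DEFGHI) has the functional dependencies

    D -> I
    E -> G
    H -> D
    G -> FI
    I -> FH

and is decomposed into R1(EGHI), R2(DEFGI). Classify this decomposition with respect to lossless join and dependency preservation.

Lossless test: (EGI)⁺ = {DEFGHI}, which contains all of one fragment — lossless.
Dependency preservation: H → D; I → FH are not contained in any single fragment, but the restricted closure of each left-hand side across the fragments still reaches the right-hand side; the remaining FDs each lie inside some fragment. All dependencies are preserved.

lossless and dependency-preserving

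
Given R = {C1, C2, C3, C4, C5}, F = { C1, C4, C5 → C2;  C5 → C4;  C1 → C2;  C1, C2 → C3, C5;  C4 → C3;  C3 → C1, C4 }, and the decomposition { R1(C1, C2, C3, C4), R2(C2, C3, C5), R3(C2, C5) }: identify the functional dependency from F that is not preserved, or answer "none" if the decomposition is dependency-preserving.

none

C1, C4, C5 → C2: restricted closure across fragments reaches C2.
C5 → C4: restricted closure across fragments reaches C4.
C1 → C2 lies within R1.
C1, C2 → C3, C5: restricted closure across fragments reaches C3, C5.
C4 → C3 lies within R1.
C3 → C1, C4 lies within R1.
Every dependency is enforceable on the fragments, so the decomposition is dependency-preserving.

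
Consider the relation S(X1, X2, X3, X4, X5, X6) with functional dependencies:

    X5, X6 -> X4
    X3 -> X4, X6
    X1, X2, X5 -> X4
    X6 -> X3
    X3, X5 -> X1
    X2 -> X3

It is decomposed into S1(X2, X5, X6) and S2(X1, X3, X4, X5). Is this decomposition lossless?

Common attributes: S1 ∩ S2 = {X5}.
No dependency enlarges {X5}, so (X5)⁺ = {X5}.
The closure contains neither all of S1 = {X2, X5, X6} nor all of S2 = {X1, X3, X4, X5}, so the common attributes are not a superkey of either fragment. The join is lossy.

No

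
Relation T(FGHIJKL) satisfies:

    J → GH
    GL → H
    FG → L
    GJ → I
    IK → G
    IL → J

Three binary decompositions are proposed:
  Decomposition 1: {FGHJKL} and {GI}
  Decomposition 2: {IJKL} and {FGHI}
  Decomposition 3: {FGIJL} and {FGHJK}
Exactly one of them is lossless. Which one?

Decomposition 3

Decomposition 1: common = {G}, closure = {G} → lossy.
Decomposition 2: common = {I}, closure = {I} → lossy.
Decomposition 3: common = {FGJ}, closure = {FGHIJL} → lossless.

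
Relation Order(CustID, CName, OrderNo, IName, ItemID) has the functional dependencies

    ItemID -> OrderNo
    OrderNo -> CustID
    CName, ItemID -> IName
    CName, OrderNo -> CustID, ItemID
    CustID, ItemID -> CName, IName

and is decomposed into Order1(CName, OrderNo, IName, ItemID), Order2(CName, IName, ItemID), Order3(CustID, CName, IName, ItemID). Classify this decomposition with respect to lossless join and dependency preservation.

Lossless test (chase): Rows 1 and 2 agree on ItemID; apply ItemID→OrderNo and equate their OrderNo entries. Rows 1 and 3 agree on ItemID; apply ItemID→OrderNo and equate their OrderNo entries. Rows 1 and 2 agree on OrderNo; apply OrderNo→CustID and equate their CustID entries. Rows 1 and 3 agree on OrderNo; apply OrderNo→CustID and equate their CustID entries. Row 1 is now all distinguished symbols — the join is lossless.
Dependency preservation: the restricted closure of {OrderNo} across the fragments never reaches {CustID}, so OrderNo → CustID cannot be enforced without a join — not preserved.

lossless but not dependency-preserving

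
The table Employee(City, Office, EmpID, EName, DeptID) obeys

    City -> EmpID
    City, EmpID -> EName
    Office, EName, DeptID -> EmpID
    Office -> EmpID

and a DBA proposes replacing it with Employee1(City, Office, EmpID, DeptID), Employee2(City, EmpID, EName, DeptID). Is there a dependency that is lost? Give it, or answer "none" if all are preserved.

City → EmpID lies within Employee1.
City, EmpID → EName lies within Employee2.
Office, EName, DeptID → EmpID: restricted closure across fragments reaches EmpID.
Office → EmpID lies within Employee1.
Every dependency is enforceable on the fragments, so the decomposition is dependency-preserving.

none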